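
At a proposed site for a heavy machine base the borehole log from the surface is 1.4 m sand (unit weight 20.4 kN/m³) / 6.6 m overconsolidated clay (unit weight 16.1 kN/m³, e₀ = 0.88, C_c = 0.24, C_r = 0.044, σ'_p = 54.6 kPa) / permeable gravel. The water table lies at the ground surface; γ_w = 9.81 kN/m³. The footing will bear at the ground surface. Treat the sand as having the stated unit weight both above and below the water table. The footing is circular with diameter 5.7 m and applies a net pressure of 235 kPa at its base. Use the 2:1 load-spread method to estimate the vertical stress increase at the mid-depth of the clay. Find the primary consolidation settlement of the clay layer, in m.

Mid-depth of clay below the ground surface: z = 1.4 + 6.6/2 = 4.7 m.
Total vertical stress at mid-clay: σ_v = 20.4×1.4 + 16.1×3.3 = 81.69 kPa.
Pore pressure: u = 9.81×(4.7 − 0) = 46.107 kPa.
Initial effective stress: σ'_0 = σ_v − u = 81.69 − 46.107 = 35.583 kPa.
Stress increase at mid-clay by the 2:1 spreading method:
Δσ ≈ qD²/(D+z)² = 235×5.7²/(5.7+4.7)² = 70.591 kPa
Final effective stress: σ'_f = 35.583 + 70.591 = 106.17 kPa.
σ'_f = 106.17 > σ'_p = 54.6 kPa, so the stress path crosses the preconsolidation pressure — recompression up to σ'_p, then virgin compression beyond:
S_c = H/(1+e₀)·[C_r·log₁₀(σ'_p/σ'_0) + C_c·log₁₀(σ'_f/σ'_p)]
    = 6.6/1.88 × [0.044×log₁₀(54.6/35.583) + 0.24×log₁₀(106.17/54.6)]
    = 3.5106 × [0.0081818 + 0.069314] = 0.2721 m

S_c ≈ 0.272 m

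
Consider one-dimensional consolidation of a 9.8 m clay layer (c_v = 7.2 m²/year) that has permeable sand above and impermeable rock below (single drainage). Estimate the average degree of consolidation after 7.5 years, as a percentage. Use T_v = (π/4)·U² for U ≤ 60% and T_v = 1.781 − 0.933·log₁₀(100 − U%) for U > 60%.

U ≈ 79.8 %

Drainage path length: H_d = H = 9.8 m (single drainage).
T_v = c_v·t/H_d² = 7.2×7.5/9.8² = 0.56227.
T_v = 0.56227 corresponds to the U > 60% branch:
U = 1 − 10^((1.781 − T_v)/0.933)/100 = 0.7976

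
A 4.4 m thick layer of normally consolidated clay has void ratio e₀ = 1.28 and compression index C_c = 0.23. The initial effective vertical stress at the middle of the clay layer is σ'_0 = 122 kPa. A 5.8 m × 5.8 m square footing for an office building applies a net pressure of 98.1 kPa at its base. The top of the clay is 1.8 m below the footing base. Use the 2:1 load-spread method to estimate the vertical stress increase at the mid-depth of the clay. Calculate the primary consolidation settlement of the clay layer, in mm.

S_c ≈ 47.8 mm

Mid-depth of clay below the footing base: z = 1.8 + 4.4/2 = 4 m.
Stress increase at mid-clay by the 2:1 spreading method:
Δσ = qBL/((B+z)(L+z)) = 98.1×5.8×5.8/((5.8+4)(5.8+4)) = 34.362 kPa
Final effective stress: σ'_f = σ'_0 + Δσ = 122 + 34.362 = 156.36 kPa.
Normally consolidated clay, so the full stress increment lies on the virgin compression line:
S_c = C_c·H/(1+e₀)·log₁₀(σ'_f/σ'_0) = 0.23×4.4/(1+1.28)×log₁₀(156.36/122)
    = 0.44386 × 0.10777 = 0.04783 m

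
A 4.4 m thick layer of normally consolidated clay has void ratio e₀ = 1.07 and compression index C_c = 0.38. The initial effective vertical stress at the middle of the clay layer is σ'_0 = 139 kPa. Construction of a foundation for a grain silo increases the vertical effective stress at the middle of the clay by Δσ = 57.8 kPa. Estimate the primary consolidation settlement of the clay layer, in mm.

Final effective stress: σ'_f = σ'_0 + Δσ = 139 + 57.8 = 196.8 kPa.
Normally consolidated clay, so the full stress increment lies on the virgin compression line:
S_c = C_c·H/(1+e₀)·log₁₀(σ'_f/σ'_0) = 0.38×4.4/(1+1.07)×log₁₀(196.8/139)
    = 0.80773 × 0.15101 = 0.122 m

S_c ≈ 122 mm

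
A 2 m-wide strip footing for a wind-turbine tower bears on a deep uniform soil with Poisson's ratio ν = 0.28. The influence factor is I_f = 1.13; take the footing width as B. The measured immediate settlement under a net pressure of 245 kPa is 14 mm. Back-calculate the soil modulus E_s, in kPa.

S_e = q·B·(1−ν²)/E_s · I_f  ⇒  E_s = q·B·(1−ν²)·I_f / S_e.
E_s = 245 × 2 × 0.9216 × 1.13 / 0.014 = 36450 kPa

E_s ≈ 36400 kPa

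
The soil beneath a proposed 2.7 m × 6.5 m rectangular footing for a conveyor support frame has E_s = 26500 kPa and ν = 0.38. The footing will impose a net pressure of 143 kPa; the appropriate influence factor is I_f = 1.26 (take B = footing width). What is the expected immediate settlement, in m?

S_e ≈ 0.0157 m

Immediate (elastic) settlement: S_e = q·B·(1−ν²)/E_s · I_f.
S_e = 143 × 2.7 × (1 − 0.38²) / 26500 × 1.26
    = 143 × 2.7 × 0.8556 / 26500 × 1.26
    = 0.01571 m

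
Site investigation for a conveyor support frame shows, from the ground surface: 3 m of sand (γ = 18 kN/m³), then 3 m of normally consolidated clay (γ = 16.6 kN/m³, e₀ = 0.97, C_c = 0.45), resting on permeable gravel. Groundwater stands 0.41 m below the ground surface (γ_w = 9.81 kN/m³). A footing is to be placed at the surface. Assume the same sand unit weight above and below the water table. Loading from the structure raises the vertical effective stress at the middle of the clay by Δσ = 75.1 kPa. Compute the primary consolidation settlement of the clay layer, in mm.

S_c ≈ 321 mm

Mid-depth of clay below the ground surface: z = 3 + 3/2 = 4.5 m.
Total vertical stress at mid-clay: σ_v = 18×3 + 16.6×1.5 = 78.9 kPa.
Pore pressure: u = 9.81×(4.5 − 0.41) = 40.123 kPa.
Initial effective stress: σ'_0 = σ_v − u = 78.9 − 40.123 = 38.777 kPa.
Final effective stress: σ'_f = σ'_0 + Δσ = 38.777 + 75.1 = 113.88 kPa.
Normally consolidated clay, so the full stress increment lies on the virgin compression line:
S_c = C_c·H/(1+e₀)·log₁₀(σ'_f/σ'_0) = 0.45×3/(1+0.97)×log₁₀(113.88/38.777)
    = 0.68528 × 0.46787 = 0.3206 m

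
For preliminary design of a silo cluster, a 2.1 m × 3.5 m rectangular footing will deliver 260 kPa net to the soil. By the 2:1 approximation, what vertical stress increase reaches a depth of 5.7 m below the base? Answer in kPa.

By the 2:1 method the load spreads at 1 horizontal : 2 vertical, so at depth z the loaded area has grown by z in each plan dimension:
Δσ = qBL/((B+z)(L+z)) = 260×2.1×3.5/((2.1+5.7)(3.5+5.7)) = 26.63 kPa

Δσ_z ≈ 26.6 kPa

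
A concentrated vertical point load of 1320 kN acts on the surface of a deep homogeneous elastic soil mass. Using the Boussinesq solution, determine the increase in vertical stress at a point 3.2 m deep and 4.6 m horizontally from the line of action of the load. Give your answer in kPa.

Boussinesq vertical stress below a point load on an elastic half-space:
Δσ_z = 3P/(2πz²) · [1 + (r/z)²]^(−5/2)
r/z = 4.6/3.2 = 1.4375; [1+(r/z)²]^(−5/2) = 0.060733.
Δσ_z = 3×1320/(2π×3.2²) × 0.060733 = 61.548 × 0.060733 = 3.738 kPa

Δσ_z ≈ 3.74 kPa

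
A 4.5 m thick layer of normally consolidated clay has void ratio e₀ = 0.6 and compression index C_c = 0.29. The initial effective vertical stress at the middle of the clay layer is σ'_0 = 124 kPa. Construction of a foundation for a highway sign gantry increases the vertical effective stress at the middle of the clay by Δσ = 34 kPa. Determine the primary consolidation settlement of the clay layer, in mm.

Final effective stress: σ'_f = σ'_0 + Δσ = 124 + 34 = 158 kPa.
Normally consolidated clay, so the full stress increment lies on the virgin compression line:
S_c = C_c·H/(1+e₀)·log₁₀(σ'_f/σ'_0) = 0.29×4.5/(1+0.6)×log₁₀(158/124)
    = 0.81562 × 0.10524 = 0.08584 m

S_c ≈ 85.8 mm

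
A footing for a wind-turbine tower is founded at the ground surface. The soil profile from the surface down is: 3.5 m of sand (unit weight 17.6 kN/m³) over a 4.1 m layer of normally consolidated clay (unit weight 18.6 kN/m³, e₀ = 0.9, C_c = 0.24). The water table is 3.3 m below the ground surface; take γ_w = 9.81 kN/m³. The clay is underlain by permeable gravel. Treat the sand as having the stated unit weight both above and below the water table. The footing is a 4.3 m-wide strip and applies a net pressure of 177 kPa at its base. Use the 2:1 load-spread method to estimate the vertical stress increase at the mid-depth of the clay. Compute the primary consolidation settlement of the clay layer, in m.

S_c ≈ 0.155 m

Mid-depth of clay below the ground surface: z = 3.5 + 4.1/2 = 5.55 m.
Total vertical stress at mid-clay: σ_v = 17.6×3.5 + 18.6×2.05 = 99.73 kPa.
Pore pressure: u = 9.81×(5.55 − 3.3) = 22.073 kPa.
Initial effective stress: σ'_0 = σ_v − u = 99.73 − 22.073 = 77.657 kPa.
Stress increase at mid-clay by the 2:1 spreading method:
Δσ = qB/(B+z) = 177×4.3/(4.3+5.55) = 77.269 kPa
Final effective stress: σ'_f = σ'_0 + Δσ = 77.657 + 77.269 = 154.93 kPa.
Normally consolidated clay, so the full stress increment lies on the virgin compression line:
S_c = C_c·H/(1+e₀)·log₁₀(σ'_f/σ'_0) = 0.24×4.1/(1+0.9)×log₁₀(154.93/77.657)
    = 0.51789 × 0.29995 = 0.1553 m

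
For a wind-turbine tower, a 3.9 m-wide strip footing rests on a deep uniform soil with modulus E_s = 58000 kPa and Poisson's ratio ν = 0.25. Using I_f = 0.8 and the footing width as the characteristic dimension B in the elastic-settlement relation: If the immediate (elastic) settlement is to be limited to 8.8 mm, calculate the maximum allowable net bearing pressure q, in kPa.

q ≈ 174 kPa

S_e = q·B·(1−ν²)/E_s · I_f  ⇒  q = S_e·E_s / (B·(1−ν²)·I_f).
q = 0.0088 × 58000 / (3.9 × 0.9375 × 0.8) = 174.5 kPa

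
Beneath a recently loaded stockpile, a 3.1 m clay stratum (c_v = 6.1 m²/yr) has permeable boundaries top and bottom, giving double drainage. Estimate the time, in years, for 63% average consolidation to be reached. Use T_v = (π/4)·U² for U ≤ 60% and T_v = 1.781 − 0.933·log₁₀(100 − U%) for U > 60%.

Drainage path length: H_d = H/2 = 1.55 m (double drainage).
U > 60%: T_v = 1.781 − 0.933·log₁₀(100 − 63) = 0.31787.
t = T_v·H_d²/c_v = 0.31787×1.55²/6.1 = 0.1252 years.

t ≈ 0.125 years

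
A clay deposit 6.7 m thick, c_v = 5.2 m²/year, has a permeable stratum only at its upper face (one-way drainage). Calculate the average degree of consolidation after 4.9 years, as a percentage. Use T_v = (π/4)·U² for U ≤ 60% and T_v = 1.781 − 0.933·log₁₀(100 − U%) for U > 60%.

U ≈ 80 %

Drainage path length: H_d = H = 6.7 m (single drainage).
T_v = c_v·t/H_d² = 5.2×4.9/6.7² = 0.56761.
T_v = 0.56761 corresponds to the U > 60% branch:
U = 1 − 10^((1.781 − T_v)/0.933)/100 = 0.8002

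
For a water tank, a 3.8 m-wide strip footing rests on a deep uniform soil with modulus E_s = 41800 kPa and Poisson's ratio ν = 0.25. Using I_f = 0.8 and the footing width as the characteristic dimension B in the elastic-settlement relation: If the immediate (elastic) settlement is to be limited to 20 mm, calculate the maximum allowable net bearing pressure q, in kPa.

S_e = q·B·(1−ν²)/E_s · I_f  ⇒  q = S_e·E_s / (B·(1−ν²)·I_f).
q = 0.02 × 41800 / (3.8 × 0.9375 × 0.8) = 293.3 kPa

q ≈ 293 kPa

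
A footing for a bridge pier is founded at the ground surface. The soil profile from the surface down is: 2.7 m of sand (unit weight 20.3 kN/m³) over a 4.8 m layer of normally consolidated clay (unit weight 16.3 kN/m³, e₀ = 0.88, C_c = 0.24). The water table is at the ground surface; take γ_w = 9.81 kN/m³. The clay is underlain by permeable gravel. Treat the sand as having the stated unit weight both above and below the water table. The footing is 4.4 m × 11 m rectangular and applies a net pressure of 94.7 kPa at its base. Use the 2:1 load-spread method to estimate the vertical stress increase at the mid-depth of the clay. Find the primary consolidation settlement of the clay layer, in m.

Mid-depth of clay below the ground surface: z = 2.7 + 4.8/2 = 5.1 m.
Total vertical stress at mid-clay: σ_v = 20.3×2.7 + 16.3×2.4 = 93.93 kPa.
Pore pressure: u = 9.81×(5.1 − 0) = 50.031 kPa.
Initial effective stress: σ'_0 = σ_v − u = 93.93 − 50.031 = 43.899 kPa.
Stress increase at mid-clay by the 2:1 spreading method:
Δσ = qBL/((B+z)(L+z)) = 94.7×4.4×11/((4.4+5.1)(11+5.1)) = 29.967 kPa
Final effective stress: σ'_f = σ'_0 + Δσ = 43.899 + 29.967 = 73.866 kPa.
Normally consolidated clay, so the full stress increment lies on the virgin compression line:
S_c = C_c·H/(1+e₀)·log₁₀(σ'_f/σ'_0) = 0.24×4.8/(1+0.88)×log₁₀(73.866/43.899)
    = 0.61277 × 0.22599 = 0.1385 m

S_c ≈ 0.138 m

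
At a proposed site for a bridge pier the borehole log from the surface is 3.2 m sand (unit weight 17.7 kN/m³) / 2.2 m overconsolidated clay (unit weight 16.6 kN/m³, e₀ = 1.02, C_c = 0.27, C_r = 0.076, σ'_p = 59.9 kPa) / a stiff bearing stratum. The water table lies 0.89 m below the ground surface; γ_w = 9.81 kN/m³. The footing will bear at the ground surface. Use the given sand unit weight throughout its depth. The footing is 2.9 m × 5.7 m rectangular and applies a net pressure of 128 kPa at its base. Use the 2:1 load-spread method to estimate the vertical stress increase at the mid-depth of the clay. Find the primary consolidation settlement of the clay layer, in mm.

Mid-depth of clay below the ground surface: z = 3.2 + 2.2/2 = 4.3 m.
Total vertical stress at mid-clay: σ_v = 17.7×3.2 + 16.6×1.1 = 74.9 kPa.
Pore pressure: u = 9.81×(4.3 − 0.89) = 33.452 kPa.
Initial effective stress: σ'_0 = σ_v − u = 74.9 − 33.452 = 41.448 kPa.
Stress increase at mid-clay by the 2:1 spreading method:
Δσ = qBL/((B+z)(L+z)) = 128×2.9×5.7/((2.9+4.3)(5.7+4.3)) = 29.387 kPa
Final effective stress: σ'_f = 41.448 + 29.387 = 70.835 kPa.
σ'_f = 70.835 > σ'_p = 59.9 kPa, so the stress path crosses the preconsolidation pressure — recompression up to σ'_p, then virgin compression beyond:
S_c = H/(1+e₀)·[C_r·log₁₀(σ'_p/σ'_0) + C_c·log₁₀(σ'_f/σ'_p)]
    = 2.2/2.02 × [0.076×log₁₀(59.9/41.448) + 0.27×log₁₀(70.835/59.9)]
    = 1.0891 × [0.012154 + 0.019662] = 0.03465 m

S_c ≈ 34.7 mm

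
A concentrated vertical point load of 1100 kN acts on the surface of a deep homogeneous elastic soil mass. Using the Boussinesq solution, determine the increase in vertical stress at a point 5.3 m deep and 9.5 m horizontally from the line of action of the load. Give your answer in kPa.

Boussinesq vertical stress below a point load on an elastic half-space:
Δσ_z = 3P/(2πz²) · [1 + (r/z)²]^(−5/2)
r/z = 9.5/5.3 = 1.7925; [1+(r/z)²]^(−5/2) = 0.027451.
Δσ_z = 3×1100/(2π×5.3²) × 0.027451 = 18.697 × 0.027451 = 0.5133 kPa

Δσ_z ≈ 0.513 kPa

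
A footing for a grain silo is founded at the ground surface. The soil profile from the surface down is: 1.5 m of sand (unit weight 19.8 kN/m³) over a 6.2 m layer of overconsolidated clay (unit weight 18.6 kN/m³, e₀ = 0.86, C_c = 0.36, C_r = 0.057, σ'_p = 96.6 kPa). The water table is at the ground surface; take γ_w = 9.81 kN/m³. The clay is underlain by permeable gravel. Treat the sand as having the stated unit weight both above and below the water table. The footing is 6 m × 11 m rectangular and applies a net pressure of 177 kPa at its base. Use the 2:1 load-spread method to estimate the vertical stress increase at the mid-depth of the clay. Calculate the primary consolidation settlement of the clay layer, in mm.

S_c ≈ 149 mm

Mid-depth of clay below the ground surface: z = 1.5 + 6.2/2 = 4.6 m.
Total vertical stress at mid-clay: σ_v = 19.8×1.5 + 18.6×3.1 = 87.36 kPa.
Pore pressure: u = 9.81×(4.6 − 0) = 45.126 kPa.
Initial effective stress: σ'_0 = σ_v − u = 87.36 − 45.126 = 42.234 kPa.
Stress increase at mid-clay by the 2:1 spreading method:
Δσ = qBL/((B+z)(L+z)) = 177×6×11/((6+4.6)(11+4.6)) = 70.646 kPa
Final effective stress: σ'_f = 42.234 + 70.646 = 112.88 kPa.
σ'_f = 112.88 > σ'_p = 96.6 kPa, so the stress path crosses the preconsolidation pressure — recompression up to σ'_p, then virgin compression beyond:
S_c = H/(1+e₀)·[C_r·log₁₀(σ'_p/σ'_0) + C_c·log₁₀(σ'_f/σ'_p)]
    = 6.2/1.86 × [0.057×log₁₀(96.6/42.234) + 0.36×log₁₀(112.88/96.6)]
    = 3.3333 × [0.020481 + 0.02435] = 0.1494 m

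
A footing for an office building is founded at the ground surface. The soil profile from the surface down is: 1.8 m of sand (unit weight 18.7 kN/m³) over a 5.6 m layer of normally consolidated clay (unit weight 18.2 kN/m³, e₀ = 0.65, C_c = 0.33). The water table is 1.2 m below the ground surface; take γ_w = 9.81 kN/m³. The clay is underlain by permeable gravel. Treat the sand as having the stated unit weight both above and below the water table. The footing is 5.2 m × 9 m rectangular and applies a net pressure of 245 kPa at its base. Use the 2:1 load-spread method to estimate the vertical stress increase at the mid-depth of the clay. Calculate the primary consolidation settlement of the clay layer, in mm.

Mid-depth of clay below the ground surface: z = 1.8 + 5.6/2 = 4.6 m.
Total vertical stress at mid-clay: σ_v = 18.7×1.8 + 18.2×2.8 = 84.62 kPa.
Pore pressure: u = 9.81×(4.6 − 1.2) = 33.354 kPa.
Initial effective stress: σ'_0 = σ_v − u = 84.62 − 33.354 = 51.266 kPa.
Stress increase at mid-clay by the 2:1 spreading method:
Δσ = qBL/((B+z)(L+z)) = 245×5.2×9/((5.2+4.6)(9+4.6)) = 86.029 kPa
Final effective stress: σ'_f = σ'_0 + Δσ = 51.266 + 86.029 = 137.29 kPa.
Normally consolidated clay, so the full stress increment lies on the virgin compression line:
S_c = C_c·H/(1+e₀)·log₁₀(σ'_f/σ'_0) = 0.33×5.6/(1+0.65)×log₁₀(137.29/51.266)
    = 1.12 × 0.42781 = 0.4791 m

S_c ≈ 479 mm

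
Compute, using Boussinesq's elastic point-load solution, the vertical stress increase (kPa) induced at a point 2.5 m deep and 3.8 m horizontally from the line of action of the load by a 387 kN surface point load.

Δσ_z ≈ 1.48 kPa

Boussinesq vertical stress below a point load on an elastic half-space:
Δσ_z = 3P/(2πz²) · [1 + (r/z)²]^(−5/2)
r/z = 3.8/2.5 = 1.52; [1+(r/z)²]^(−5/2) = 0.050153.
Δσ_z = 3×387/(2π×2.5²) × 0.050153 = 29.565 × 0.050153 = 1.483 kPa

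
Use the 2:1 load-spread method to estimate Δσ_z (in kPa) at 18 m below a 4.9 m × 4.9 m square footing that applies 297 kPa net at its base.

By the 2:1 method the load spreads at 1 horizontal : 2 vertical, so at depth z the loaded area has grown by z in each plan dimension:
Δσ = qBL/((B+z)(L+z)) = 297×4.9×4.9/((4.9+18)(4.9+18)) = 13.598 kPa

Δσ_z ≈ 13.6 kPa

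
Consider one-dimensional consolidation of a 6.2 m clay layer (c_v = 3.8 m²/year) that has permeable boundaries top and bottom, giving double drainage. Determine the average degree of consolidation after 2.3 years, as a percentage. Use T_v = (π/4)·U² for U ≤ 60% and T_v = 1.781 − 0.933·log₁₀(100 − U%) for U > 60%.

Drainage path length: H_d = H/2 = 3.1 m (double drainage).
T_v = c_v·t/H_d² = 3.8×2.3/3.1² = 0.90947.
T_v = 0.90947 corresponds to the U > 60% branch:
U = 1 − 10^((1.781 − T_v)/0.933)/100 = 0.9141

U ≈ 91.4 %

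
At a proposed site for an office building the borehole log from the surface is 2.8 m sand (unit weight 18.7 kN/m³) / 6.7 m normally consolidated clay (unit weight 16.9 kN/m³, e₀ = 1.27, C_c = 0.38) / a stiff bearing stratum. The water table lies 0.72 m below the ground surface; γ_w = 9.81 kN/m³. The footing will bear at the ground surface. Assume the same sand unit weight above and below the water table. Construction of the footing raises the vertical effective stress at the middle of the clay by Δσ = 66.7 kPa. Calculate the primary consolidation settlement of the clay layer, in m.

Mid-depth of clay below the ground surface: z = 2.8 + 6.7/2 = 6.15 m.
Total vertical stress at mid-clay: σ_v = 18.7×2.8 + 16.9×3.35 = 108.97 kPa.
Pore pressure: u = 9.81×(6.15 − 0.72) = 53.268 kPa.
Initial effective stress: σ'_0 = σ_v − u = 108.97 − 53.268 = 55.702 kPa.
Final effective stress: σ'_f = σ'_0 + Δσ = 55.702 + 66.7 = 122.4 kPa.
Normally consolidated clay, so the full stress increment lies on the virgin compression line:
S_c = C_c·H/(1+e₀)·log₁₀(σ'_f/σ'_0) = 0.38×6.7/(1+1.27)×log₁₀(122.4/55.702)
    = 1.1216 × 0.34191 = 0.3835 m

S_c ≈ 0.383 m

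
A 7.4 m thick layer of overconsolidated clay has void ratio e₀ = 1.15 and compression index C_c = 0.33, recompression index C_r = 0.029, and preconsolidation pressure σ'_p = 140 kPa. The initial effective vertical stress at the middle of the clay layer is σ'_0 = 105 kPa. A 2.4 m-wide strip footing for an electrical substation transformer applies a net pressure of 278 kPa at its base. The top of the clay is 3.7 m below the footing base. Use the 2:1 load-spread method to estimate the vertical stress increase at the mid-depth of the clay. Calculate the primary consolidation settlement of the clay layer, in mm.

Mid-depth of clay below the footing base: z = 3.7 + 7.4/2 = 7.4 m.
Stress increase at mid-clay by the 2:1 spreading method:
Δσ = qB/(B+z) = 278×2.4/(2.4+7.4) = 68.082 kPa
Final effective stress: σ'_f = 105 + 68.082 = 173.08 kPa.
σ'_f = 173.08 > σ'_p = 140 kPa, so the stress path crosses the preconsolidation pressure — recompression up to σ'_p, then virgin compression beyond:
S_c = H/(1+e₀)·[C_r·log₁₀(σ'_p/σ'_0) + C_c·log₁₀(σ'_f/σ'_p)]
    = 7.4/2.15 × [0.029×log₁₀(140/105) + 0.33×log₁₀(173.08/140)]
    = 3.4419 × [0.0036232 + 0.030399] = 0.1171 m

S_c ≈ 117 mm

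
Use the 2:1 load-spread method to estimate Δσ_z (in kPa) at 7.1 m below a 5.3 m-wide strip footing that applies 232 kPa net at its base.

By the 2:1 method the load spreads at 1 horizontal : 2 vertical, so at depth z the loaded area has grown by z in each plan dimension:
Δσ = qB/(B+z) = 232×5.3/(5.3+7.1) = 99.161 kPa

Δσ_z ≈ 99.2 kPa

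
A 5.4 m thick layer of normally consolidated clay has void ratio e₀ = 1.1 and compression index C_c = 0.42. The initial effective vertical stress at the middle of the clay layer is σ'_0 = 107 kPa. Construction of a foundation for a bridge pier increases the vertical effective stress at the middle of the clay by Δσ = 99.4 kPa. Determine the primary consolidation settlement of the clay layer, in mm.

Final effective stress: σ'_f = σ'_0 + Δσ = 107 + 99.4 = 206.4 kPa.
Normally consolidated clay, so the full stress increment lies on the virgin compression line:
S_c = C_c·H/(1+e₀)·log₁₀(σ'_f/σ'_0) = 0.42×5.4/(1+1.1)×log₁₀(206.4/107)
    = 1.08 × 0.28533 = 0.3082 m

S_c ≈ 308 mm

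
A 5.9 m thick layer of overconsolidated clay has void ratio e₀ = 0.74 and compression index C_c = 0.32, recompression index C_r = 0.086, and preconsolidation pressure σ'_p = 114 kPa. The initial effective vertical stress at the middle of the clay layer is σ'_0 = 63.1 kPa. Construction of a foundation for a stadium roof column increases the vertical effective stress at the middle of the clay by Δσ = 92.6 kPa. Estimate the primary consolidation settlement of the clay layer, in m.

S_c ≈ 0.222 m

Final effective stress: σ'_f = 63.1 + 92.6 = 155.7 kPa.
σ'_f = 155.7 > σ'_p = 114 kPa, so the stress path crosses the preconsolidation pressure — recompression up to σ'_p, then virgin compression beyond:
S_c = H/(1+e₀)·[C_r·log₁₀(σ'_p/σ'_0) + C_c·log₁₀(σ'_f/σ'_p)]
    = 5.9/1.74 × [0.086×log₁₀(114/63.1) + 0.32×log₁₀(155.7/114)]
    = 3.3908 × [0.022091 + 0.043323] = 0.2218 m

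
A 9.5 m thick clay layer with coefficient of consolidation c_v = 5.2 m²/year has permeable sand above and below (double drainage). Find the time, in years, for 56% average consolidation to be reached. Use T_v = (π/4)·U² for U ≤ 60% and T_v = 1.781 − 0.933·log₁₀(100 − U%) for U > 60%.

Drainage path length: H_d = H/2 = 4.75 m (double drainage).
U ≤ 60%: T_v = (π/4)·U² = (π/4)×0.56² = 0.2463.
t = T_v·H_d²/c_v = 0.2463×4.75²/5.2 = 1.069 years.

t ≈ 1.07 years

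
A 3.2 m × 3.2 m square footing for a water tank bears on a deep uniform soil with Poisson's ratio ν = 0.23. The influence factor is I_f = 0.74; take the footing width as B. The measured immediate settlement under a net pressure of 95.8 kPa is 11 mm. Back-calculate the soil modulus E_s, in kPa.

S_e = q·B·(1−ν²)/E_s · I_f  ⇒  E_s = q·B·(1−ν²)·I_f / S_e.
E_s = 95.8 × 3.2 × 0.9471 × 0.74 / 0.011 = 19530 kPa

E_s ≈ 19500 kPa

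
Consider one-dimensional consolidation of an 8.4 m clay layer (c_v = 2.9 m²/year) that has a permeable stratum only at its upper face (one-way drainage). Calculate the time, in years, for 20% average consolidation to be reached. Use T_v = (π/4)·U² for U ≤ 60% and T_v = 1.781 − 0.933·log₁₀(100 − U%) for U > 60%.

t ≈ 0.764 years

Drainage path length: H_d = H = 8.4 m (single drainage).
U ≤ 60%: T_v = (π/4)·U² = (π/4)×0.2² = 0.031416.
t = T_v·H_d²/c_v = 0.031416×8.4²/2.9 = 0.7644 years.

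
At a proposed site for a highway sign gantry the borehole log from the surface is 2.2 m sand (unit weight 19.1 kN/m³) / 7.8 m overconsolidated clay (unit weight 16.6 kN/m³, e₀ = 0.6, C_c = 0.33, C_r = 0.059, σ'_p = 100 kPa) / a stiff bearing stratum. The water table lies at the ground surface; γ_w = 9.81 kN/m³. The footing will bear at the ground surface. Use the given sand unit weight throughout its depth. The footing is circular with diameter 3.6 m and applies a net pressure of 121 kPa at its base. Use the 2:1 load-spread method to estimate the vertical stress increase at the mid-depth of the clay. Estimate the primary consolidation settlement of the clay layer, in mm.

Mid-depth of clay below the ground surface: z = 2.2 + 7.8/2 = 6.1 m.
Total vertical stress at mid-clay: σ_v = 19.1×2.2 + 16.6×3.9 = 106.76 kPa.
Pore pressure: u = 9.81×(6.1 − 0) = 59.841 kPa.
Initial effective stress: σ'_0 = σ_v − u = 106.76 − 59.841 = 46.919 kPa.
Stress increase at mid-clay by the 2:1 spreading method:
Δσ ≈ qD²/(D+z)² = 121×3.6²/(3.6+6.1)² = 16.667 kPa
Final effective stress: σ'_f = 46.919 + 16.667 = 63.586 kPa.
σ'_f = 63.586 ≤ σ'_p = 100 kPa, so the clay remains overconsolidated and only the recompression index applies:
S_c = C_r·H/(1+e₀)·log₁₀(σ'_f/σ'_0) = 0.059×7.8/1.6×log₁₀(63.586/46.919)
    = 0.28762 × 0.13201 = 0.03797 m

S_c ≈ 38 mm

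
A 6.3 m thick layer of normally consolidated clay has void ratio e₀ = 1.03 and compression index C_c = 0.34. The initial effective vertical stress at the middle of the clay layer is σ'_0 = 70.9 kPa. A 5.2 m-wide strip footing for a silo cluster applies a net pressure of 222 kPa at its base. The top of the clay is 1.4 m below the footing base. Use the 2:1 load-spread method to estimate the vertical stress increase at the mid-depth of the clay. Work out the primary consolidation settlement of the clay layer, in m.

Mid-depth of clay below the footing base: z = 1.4 + 6.3/2 = 4.55 m.
Stress increase at mid-clay by the 2:1 spreading method:
Δσ = qB/(B+z) = 222×5.2/(5.2+4.55) = 118.4 kPa
Final effective stress: σ'_f = σ'_0 + Δσ = 70.9 + 118.4 = 189.3 kPa.
Normally consolidated clay, so the full stress increment lies on the virgin compression line:
S_c = C_c·H/(1+e₀)·log₁₀(σ'_f/σ'_0) = 0.34×6.3/(1+1.03)×log₁₀(189.3/70.9)
    = 1.0552 × 0.4265 = 0.45 m

S_c ≈ 0.45 m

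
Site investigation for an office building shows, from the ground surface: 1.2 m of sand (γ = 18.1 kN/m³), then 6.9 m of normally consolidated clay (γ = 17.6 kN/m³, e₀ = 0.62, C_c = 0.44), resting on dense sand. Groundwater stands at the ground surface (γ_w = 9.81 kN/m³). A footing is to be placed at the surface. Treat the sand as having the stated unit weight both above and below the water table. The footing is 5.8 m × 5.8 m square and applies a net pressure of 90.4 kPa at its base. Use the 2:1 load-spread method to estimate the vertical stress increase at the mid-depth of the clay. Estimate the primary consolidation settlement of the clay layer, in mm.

Mid-depth of clay below the ground surface: z = 1.2 + 6.9/2 = 4.65 m.
Total vertical stress at mid-clay: σ_v = 18.1×1.2 + 17.6×3.45 = 82.44 kPa.
Pore pressure: u = 9.81×(4.65 − 0) = 45.617 kPa.
Initial effective stress: σ'_0 = σ_v − u = 82.44 − 45.617 = 36.823 kPa.
Stress increase at mid-clay by the 2:1 spreading method:
Δσ = qBL/((B+z)(L+z)) = 90.4×5.8×5.8/((5.8+4.65)(5.8+4.65)) = 27.848 kPa
Final effective stress: σ'_f = σ'_0 + Δσ = 36.823 + 27.848 = 64.671 kPa.
Normally consolidated clay, so the full stress increment lies on the virgin compression line:
S_c = C_c·H/(1+e₀)·log₁₀(σ'_f/σ'_0) = 0.44×6.9/(1+0.62)×log₁₀(64.671/36.823)
    = 1.8741 × 0.24459 = 0.4584 m

S_c ≈ 458 mm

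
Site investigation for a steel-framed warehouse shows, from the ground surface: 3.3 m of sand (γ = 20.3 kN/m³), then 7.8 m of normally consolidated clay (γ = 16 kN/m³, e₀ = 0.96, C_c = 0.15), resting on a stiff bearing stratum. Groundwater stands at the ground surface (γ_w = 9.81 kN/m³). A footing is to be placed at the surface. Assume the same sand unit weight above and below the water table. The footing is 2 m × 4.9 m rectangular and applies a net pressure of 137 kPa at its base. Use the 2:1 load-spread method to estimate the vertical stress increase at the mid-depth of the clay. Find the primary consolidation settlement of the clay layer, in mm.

Mid-depth of clay below the ground surface: z = 3.3 + 7.8/2 = 7.2 m.
Total vertical stress at mid-clay: σ_v = 20.3×3.3 + 16×3.9 = 129.39 kPa.
Pore pressure: u = 9.81×(7.2 − 0) = 70.632 kPa.
Initial effective stress: σ'_0 = σ_v − u = 129.39 − 70.632 = 58.758 kPa.
Stress increase at mid-clay by the 2:1 spreading method:
Δσ = qBL/((B+z)(L+z)) = 137×2×4.9/((2+7.2)(4.9+7.2)) = 12.061 kPa
Final effective stress: σ'_f = σ'_0 + Δσ = 58.758 + 12.061 = 70.819 kPa.
Normally consolidated clay, so the full stress increment lies on the virgin compression line:
S_c = C_c·H/(1+e₀)·log₁₀(σ'_f/σ'_0) = 0.15×7.8/(1+0.96)×log₁₀(70.819/58.758)
    = 0.59694 × 0.081083 = 0.0484 m

S_c ≈ 48.4 mm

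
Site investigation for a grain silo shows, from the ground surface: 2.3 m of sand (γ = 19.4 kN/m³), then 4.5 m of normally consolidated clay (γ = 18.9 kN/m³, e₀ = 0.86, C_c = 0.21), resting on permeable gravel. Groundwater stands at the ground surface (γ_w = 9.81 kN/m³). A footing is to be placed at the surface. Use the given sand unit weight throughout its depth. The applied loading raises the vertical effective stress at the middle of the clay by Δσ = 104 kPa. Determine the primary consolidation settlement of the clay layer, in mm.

Mid-depth of clay below the ground surface: z = 2.3 + 4.5/2 = 4.55 m.
Total vertical stress at mid-clay: σ_v = 19.4×2.3 + 18.9×2.25 = 87.145 kPa.
Pore pressure: u = 9.81×(4.55 − 0) = 44.636 kPa.
Initial effective stress: σ'_0 = σ_v − u = 87.145 − 44.636 = 42.509 kPa.
Final effective stress: σ'_f = σ'_0 + Δσ = 42.509 + 104 = 146.51 kPa.
Normally consolidated clay, so the full stress increment lies on the virgin compression line:
S_c = C_c·H/(1+e₀)·log₁₀(σ'_f/σ'_0) = 0.21×4.5/(1+0.86)×log₁₀(146.51/42.509)
    = 0.50806 × 0.53739 = 0.273 m

S_c ≈ 273 mm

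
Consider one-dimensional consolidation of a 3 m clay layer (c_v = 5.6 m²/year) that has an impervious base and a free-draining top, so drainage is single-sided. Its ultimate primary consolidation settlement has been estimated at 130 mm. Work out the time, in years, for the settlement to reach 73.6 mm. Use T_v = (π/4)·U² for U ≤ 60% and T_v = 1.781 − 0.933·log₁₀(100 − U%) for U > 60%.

Drainage path length: H_d = H = 3 m (single drainage).
U = S(t)/S_ult = 73.6/130 = 0.5662.
U ≤ 60%: T_v = (π/4)·U² = (π/4)×0.56615² = 0.25174.
t = T_v·H_d²/c_v = 0.25174×3²/5.6 = 0.4046 years.

t ≈ 0.405 years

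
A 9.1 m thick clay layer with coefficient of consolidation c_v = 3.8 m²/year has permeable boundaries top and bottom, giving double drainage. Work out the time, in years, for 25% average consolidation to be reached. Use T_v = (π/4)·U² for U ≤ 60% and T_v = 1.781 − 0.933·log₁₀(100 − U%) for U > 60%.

t ≈ 0.267 years

Drainage path length: H_d = H/2 = 4.55 m (double drainage).
U ≤ 60%: T_v = (π/4)·U² = (π/4)×0.25² = 0.049087.
t = T_v·H_d²/c_v = 0.049087×4.55²/3.8 = 0.2674 years.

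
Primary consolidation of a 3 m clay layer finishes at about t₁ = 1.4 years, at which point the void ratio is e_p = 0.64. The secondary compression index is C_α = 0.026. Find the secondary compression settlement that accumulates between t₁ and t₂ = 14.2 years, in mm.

Secondary compression: S_s = C_α·H/(1+e_p)·log₁₀(t₂/t₁)
S_s = 0.026×3/(1+0.64)×log₁₀(14.2/1.4)
    = 0.04756 × 1.006 = 0.04785 m

S_s ≈ 47.9 mm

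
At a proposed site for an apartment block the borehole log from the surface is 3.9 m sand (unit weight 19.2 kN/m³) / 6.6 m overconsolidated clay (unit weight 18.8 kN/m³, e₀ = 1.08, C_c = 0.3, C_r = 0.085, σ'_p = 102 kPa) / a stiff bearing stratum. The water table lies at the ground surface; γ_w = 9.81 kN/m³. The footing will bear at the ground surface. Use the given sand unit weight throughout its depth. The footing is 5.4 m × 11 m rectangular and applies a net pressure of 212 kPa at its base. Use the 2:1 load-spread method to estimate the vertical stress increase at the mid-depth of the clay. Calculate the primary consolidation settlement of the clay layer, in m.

S_c ≈ 0.122 m

Mid-depth of clay below the ground surface: z = 3.9 + 6.6/2 = 7.2 m.
Total vertical stress at mid-clay: σ_v = 19.2×3.9 + 18.8×3.3 = 136.92 kPa.
Pore pressure: u = 9.81×(7.2 − 0) = 70.632 kPa.
Initial effective stress: σ'_0 = σ_v − u = 136.92 − 70.632 = 66.288 kPa.
Stress increase at mid-clay by the 2:1 spreading method:
Δσ = qBL/((B+z)(L+z)) = 212×5.4×11/((5.4+7.2)(11+7.2)) = 54.914 kPa
Final effective stress: σ'_f = 66.288 + 54.914 = 121.2 kPa.
σ'_f = 121.2 > σ'_p = 102 kPa, so the stress path crosses the preconsolidation pressure — recompression up to σ'_p, then virgin compression beyond:
S_c = H/(1+e₀)·[C_r·log₁₀(σ'_p/σ'_0) + C_c·log₁₀(σ'_f/σ'_p)]
    = 6.6/2.08 × [0.085×log₁₀(102/66.288) + 0.3×log₁₀(121.2/102)]
    = 3.1731 × [0.015909 + 0.022471] = 0.1218 m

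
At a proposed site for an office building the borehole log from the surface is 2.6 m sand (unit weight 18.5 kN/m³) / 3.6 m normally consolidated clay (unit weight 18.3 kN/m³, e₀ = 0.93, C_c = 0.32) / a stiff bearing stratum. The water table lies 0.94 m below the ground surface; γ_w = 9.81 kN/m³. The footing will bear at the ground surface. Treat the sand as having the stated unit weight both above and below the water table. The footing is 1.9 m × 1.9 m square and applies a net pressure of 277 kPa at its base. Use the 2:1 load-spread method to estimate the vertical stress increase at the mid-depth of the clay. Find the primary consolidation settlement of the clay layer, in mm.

Mid-depth of clay below the ground surface: z = 2.6 + 3.6/2 = 4.4 m.
Total vertical stress at mid-clay: σ_v = 18.5×2.6 + 18.3×1.8 = 81.04 kPa.
Pore pressure: u = 9.81×(4.4 − 0.94) = 33.943 kPa.
Initial effective stress: σ'_0 = σ_v − u = 81.04 − 33.943 = 47.097 kPa.
Stress increase at mid-clay by the 2:1 spreading method:
Δσ = qBL/((B+z)(L+z)) = 277×1.9×1.9/((1.9+4.4)(1.9+4.4)) = 25.195 kPa
Final effective stress: σ'_f = σ'_0 + Δσ = 47.097 + 25.195 = 72.292 kPa.
Normally consolidated clay, so the full stress increment lies on the virgin compression line:
S_c = C_c·H/(1+e₀)·log₁₀(σ'_f/σ'_0) = 0.32×3.6/(1+0.93)×log₁₀(72.292/47.097)
    = 0.59689 × 0.1861 = 0.1111 m

S_c ≈ 111 mm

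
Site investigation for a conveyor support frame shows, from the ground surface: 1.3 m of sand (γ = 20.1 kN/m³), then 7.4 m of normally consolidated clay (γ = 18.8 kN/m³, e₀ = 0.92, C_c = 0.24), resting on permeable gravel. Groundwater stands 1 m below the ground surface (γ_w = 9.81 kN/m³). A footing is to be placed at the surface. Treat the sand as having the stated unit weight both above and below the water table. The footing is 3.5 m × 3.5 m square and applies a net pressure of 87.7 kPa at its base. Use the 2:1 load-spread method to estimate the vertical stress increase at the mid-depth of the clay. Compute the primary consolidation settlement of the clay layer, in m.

Mid-depth of clay below the ground surface: z = 1.3 + 7.4/2 = 5 m.
Total vertical stress at mid-clay: σ_v = 20.1×1.3 + 18.8×3.7 = 95.69 kPa.
Pore pressure: u = 9.81×(5 − 1) = 39.24 kPa.
Initial effective stress: σ'_0 = σ_v − u = 95.69 − 39.24 = 56.45 kPa.
Stress increase at mid-clay by the 2:1 spreading method:
Δσ = qBL/((B+z)(L+z)) = 87.7×3.5×3.5/((3.5+5)(3.5+5)) = 14.87 kPa
Final effective stress: σ'_f = σ'_0 + Δσ = 56.45 + 14.87 = 71.32 kPa.
Normally consolidated clay, so the full stress increment lies on the virgin compression line:
S_c = C_c·H/(1+e₀)·log₁₀(σ'_f/σ'_0) = 0.24×7.4/(1+0.92)×log₁₀(71.32/56.45)
    = 0.925 × 0.10155 = 0.09393 m

S_c ≈ 0.0939 m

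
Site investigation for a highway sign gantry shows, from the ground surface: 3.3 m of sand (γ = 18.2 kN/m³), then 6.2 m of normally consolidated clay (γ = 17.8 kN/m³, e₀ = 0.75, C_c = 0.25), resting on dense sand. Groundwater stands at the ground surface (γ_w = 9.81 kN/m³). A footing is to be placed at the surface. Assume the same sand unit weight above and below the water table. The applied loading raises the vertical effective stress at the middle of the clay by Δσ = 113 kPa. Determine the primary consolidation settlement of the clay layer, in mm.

Mid-depth of clay below the ground surface: z = 3.3 + 6.2/2 = 6.4 m.
Total vertical stress at mid-clay: σ_v = 18.2×3.3 + 17.8×3.1 = 115.24 kPa.
Pore pressure: u = 9.81×(6.4 − 0) = 62.784 kPa.
Initial effective stress: σ'_0 = σ_v − u = 115.24 − 62.784 = 52.456 kPa.
Final effective stress: σ'_f = σ'_0 + Δσ = 52.456 + 113 = 165.46 kPa.
Normally consolidated clay, so the full stress increment lies on the virgin compression line:
S_c = C_c·H/(1+e₀)·log₁₀(σ'_f/σ'_0) = 0.25×6.2/(1+0.75)×log₁₀(165.46/52.456)
    = 0.88571 × 0.4989 = 0.4419 m

S_c ≈ 442 mm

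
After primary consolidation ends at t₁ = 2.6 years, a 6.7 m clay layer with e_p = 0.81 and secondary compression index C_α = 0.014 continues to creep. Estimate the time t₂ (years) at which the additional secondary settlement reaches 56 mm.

t₂ ≈ 31.3 years

S_s = C_α·H/(1+e_p)·log₁₀(t₂/t₁) ⇒ log₁₀(t₂/t₁) = S_s·(1+e_p)/(C_α·H).
log₁₀(t₂/t₁) = 0.056 × (1+0.81) / (0.014×6.7) = 1.081
t₂ = t₁ × 10^1.081 = 2.6 × 12.04 = 31.3 years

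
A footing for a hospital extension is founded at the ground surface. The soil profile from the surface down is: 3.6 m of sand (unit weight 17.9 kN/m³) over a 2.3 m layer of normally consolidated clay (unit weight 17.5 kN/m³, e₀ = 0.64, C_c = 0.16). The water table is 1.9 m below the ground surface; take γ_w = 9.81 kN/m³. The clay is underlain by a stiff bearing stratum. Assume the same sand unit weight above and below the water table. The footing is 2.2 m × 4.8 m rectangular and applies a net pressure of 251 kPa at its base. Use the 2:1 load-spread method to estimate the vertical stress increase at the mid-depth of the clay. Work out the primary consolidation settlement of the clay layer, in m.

Mid-depth of clay below the ground surface: z = 3.6 + 2.3/2 = 4.75 m.
Total vertical stress at mid-clay: σ_v = 17.9×3.6 + 17.5×1.15 = 84.565 kPa.
Pore pressure: u = 9.81×(4.75 − 1.9) = 27.959 kPa.
Initial effective stress: σ'_0 = σ_v − u = 84.565 − 27.959 = 56.606 kPa.
Stress increase at mid-clay by the 2:1 spreading method:
Δσ = qBL/((B+z)(L+z)) = 251×2.2×4.8/((2.2+4.75)(4.8+4.75)) = 39.935 kPa
Final effective stress: σ'_f = σ'_0 + Δσ = 56.606 + 39.935 = 96.541 kPa.
Normally consolidated clay, so the full stress increment lies on the virgin compression line:
S_c = C_c·H/(1+e₀)·log₁₀(σ'_f/σ'_0) = 0.16×2.3/(1+0.64)×log₁₀(96.541/56.606)
    = 0.22439 × 0.23185 = 0.05202 m

S_c ≈ 0.052 m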